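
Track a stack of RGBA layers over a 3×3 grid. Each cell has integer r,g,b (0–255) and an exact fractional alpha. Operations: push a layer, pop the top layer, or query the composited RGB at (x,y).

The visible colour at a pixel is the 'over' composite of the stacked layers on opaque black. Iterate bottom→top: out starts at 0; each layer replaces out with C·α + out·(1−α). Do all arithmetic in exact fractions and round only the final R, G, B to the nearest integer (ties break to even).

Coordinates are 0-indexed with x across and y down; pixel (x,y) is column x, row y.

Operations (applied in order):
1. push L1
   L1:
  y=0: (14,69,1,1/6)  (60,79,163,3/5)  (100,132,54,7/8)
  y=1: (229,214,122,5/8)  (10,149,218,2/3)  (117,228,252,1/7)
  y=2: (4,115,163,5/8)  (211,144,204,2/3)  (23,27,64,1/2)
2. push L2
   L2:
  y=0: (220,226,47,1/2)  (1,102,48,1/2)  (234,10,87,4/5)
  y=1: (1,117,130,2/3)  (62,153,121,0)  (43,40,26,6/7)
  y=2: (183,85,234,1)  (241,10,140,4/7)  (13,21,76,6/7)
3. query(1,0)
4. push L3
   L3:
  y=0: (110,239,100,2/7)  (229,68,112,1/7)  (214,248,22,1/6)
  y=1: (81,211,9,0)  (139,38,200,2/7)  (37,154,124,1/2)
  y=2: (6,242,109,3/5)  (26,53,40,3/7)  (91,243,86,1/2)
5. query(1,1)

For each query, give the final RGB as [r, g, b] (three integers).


(1,0) stack=L1,L2; from [0,0,0]:
after L1 α=3/5: [36, 237/5, 489/5]
after L2 α=1/2: [37/2, 747/10, 729/10]
rounded: [18, 75, 73]

query (1,1) [L1,L2,L3] — begin 0,0,0
after L1 α=2/3: [20/3, 298/3, 436/3]
after L2 α=0: [20/3, 298/3, 436/3]
after L3 α=2/7: [934/21, 1718/21, 3380/21]
→ [44, 82, 161]


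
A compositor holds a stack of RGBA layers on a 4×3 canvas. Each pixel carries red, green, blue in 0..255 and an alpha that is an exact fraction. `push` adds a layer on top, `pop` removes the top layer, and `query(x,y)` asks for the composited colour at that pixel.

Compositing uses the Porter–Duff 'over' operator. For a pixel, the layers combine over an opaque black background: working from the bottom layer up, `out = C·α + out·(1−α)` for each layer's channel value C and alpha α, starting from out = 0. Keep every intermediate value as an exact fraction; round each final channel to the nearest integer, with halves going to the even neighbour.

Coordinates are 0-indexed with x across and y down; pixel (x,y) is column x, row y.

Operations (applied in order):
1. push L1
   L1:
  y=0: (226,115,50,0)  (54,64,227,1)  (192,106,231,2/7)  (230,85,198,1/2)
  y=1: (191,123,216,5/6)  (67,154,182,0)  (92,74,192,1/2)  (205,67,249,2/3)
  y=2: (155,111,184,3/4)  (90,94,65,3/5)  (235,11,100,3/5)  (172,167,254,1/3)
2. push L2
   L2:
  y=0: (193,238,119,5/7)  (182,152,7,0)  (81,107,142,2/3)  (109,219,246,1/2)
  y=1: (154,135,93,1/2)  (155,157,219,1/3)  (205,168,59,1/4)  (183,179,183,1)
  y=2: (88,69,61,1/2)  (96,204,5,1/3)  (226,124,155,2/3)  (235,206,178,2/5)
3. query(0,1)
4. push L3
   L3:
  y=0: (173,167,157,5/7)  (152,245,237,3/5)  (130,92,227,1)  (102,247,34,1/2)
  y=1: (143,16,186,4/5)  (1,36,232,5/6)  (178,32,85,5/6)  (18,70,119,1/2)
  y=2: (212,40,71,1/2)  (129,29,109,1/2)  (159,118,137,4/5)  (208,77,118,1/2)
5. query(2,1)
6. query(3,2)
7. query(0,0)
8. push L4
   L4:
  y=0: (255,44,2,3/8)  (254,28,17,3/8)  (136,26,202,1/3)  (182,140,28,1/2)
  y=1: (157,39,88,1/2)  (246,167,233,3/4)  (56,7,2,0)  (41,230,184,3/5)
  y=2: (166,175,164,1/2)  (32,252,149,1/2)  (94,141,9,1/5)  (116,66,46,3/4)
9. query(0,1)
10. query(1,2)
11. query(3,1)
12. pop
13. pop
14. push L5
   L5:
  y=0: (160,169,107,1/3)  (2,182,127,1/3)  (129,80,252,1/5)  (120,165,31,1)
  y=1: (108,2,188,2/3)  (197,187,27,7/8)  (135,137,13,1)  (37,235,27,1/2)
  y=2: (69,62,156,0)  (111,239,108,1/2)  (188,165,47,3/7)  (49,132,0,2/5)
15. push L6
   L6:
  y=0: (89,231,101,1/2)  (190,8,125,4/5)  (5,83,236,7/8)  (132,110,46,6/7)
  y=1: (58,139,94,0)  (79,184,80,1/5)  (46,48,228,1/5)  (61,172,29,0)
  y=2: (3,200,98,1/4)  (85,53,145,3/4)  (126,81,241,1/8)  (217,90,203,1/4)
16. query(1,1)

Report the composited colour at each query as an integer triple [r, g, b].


query (0,1) [L1,L2] — begin 0,0,0
L1 α=5/6: [955/6, 205/2, 180]
L2 α=1/2: [1879/12, 475/4, 273/2]
= [157, 119, 136]

(2,1) stack=L1,L2,L3; from [0,0,0]:
after L1 α=1/2: [46, 37, 96]
after L2 α=1/4: [343/4, 279/4, 347/4]
after L3 α=5/6: [1301/8, 919/24, 2047/24]
→ [163, 38, 85]

query (3,2) [L1,L2,L3] — begin 0,0,0
after L1 α=1/3: [172/3, 167/3, 254/3]
after L2 α=2/5: [642/5, 579/5, 122]
after L3 α=1/2: [841/5, 482/5, 120]
rounded: [168, 96, 120]

query (0,0) [L1,L2,L3] — begin 0,0,0
L1 α=0: [0, 0, 0]
L2 α=5/7: [965/7, 170, 85]
L3 α=5/7: [7985/49, 1175/7, 955/7]
→ [163, 168, 136]

query (0,1) [L1,L2,L3,L4] — begin 0,0,0
+L1 (α=5/6) → [955/6, 205/2, 180]
+L2 (α=1/2) → [1879/12, 475/4, 273/2]
+L3 (α=4/5) → [8743/60, 731/20, 1761/10]
+L4 (α=1/2) → [18163/120, 1511/40, 2641/20]
= [151, 38, 132]

at x=1,y=2 over L1,L2,L3,L4:
after L1 α=3/5: [54, 282/5, 39]
after L2 α=1/3: [68, 528/5, 83/3]
after L3 α=1/2: [197/2, 673/10, 205/3]
after L4 α=1/2: [261/4, 3193/20, 326/3]
rounded: [65, 160, 109]

at x=3,y=1 over L1,L2,L3,L4:
after L1 α=2/3: [410/3, 134/3, 166]
after L2 α=1: [183, 179, 183]
after L3 α=1/2: [201/2, 249/2, 151]
after L4 α=3/5: [324/5, 939/5, 854/5]
rounded: [65, 188, 171]

(1,1) stack=L1,L2,L5,L6; from [0,0,0]:
+L1 (α=0) → [0, 0, 0]
+L2 (α=1/3) → [155/3, 157/3, 73]
+L5 (α=7/8) → [1073/6, 1021/6, 131/4]
+L6 (α=1/5) → [2383/15, 2594/15, 211/5]
→ [159, 173, 42]


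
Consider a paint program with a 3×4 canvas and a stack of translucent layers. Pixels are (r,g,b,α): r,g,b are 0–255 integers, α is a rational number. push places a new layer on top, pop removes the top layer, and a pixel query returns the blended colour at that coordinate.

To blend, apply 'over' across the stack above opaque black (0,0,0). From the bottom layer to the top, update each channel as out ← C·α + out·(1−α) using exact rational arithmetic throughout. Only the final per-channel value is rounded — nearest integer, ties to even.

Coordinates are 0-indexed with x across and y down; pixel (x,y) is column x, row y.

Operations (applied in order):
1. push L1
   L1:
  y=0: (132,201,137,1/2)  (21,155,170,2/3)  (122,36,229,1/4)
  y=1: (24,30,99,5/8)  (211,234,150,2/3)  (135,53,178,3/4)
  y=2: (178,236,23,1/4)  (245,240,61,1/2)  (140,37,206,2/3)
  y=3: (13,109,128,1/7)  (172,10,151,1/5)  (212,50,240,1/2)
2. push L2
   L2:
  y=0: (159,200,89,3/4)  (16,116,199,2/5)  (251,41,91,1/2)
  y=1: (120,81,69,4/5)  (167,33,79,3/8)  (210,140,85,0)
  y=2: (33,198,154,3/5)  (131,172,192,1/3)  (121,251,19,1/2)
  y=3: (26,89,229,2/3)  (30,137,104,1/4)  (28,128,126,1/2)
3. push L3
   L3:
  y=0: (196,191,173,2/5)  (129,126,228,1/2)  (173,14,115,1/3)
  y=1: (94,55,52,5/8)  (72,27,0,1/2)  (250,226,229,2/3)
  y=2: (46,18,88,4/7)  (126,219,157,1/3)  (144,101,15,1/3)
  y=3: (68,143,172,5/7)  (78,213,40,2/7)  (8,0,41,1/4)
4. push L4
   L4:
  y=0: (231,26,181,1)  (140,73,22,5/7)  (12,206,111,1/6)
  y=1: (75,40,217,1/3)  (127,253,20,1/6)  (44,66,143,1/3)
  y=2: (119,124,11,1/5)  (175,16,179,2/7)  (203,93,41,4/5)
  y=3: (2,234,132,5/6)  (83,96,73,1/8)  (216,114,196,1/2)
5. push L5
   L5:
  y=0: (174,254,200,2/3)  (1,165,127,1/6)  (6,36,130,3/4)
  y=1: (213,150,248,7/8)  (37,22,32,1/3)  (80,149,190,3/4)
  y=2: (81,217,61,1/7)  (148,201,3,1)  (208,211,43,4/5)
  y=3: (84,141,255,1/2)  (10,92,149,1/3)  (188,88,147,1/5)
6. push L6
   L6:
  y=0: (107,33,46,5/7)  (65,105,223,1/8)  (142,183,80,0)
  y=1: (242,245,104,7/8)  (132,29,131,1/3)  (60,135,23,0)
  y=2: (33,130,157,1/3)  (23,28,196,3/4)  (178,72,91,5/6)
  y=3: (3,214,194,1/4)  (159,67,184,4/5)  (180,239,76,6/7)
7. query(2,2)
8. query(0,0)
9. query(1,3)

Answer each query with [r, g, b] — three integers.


query (2,2) [L1,L2,L3,L4,L5,L6] — begin 0,0,0
+L1 (α=2/3) → [280/3, 74/3, 412/3]
+L2 (α=1/2) → [643/6, 827/6, 469/6]
+L3 (α=1/3) → [1075/9, 1130/9, 514/9]
+L4 (α=4/5) → [8383/45, 4478/45, 398/9]
+L5 (α=4/5) → [45823/225, 42458/225, 1946/45]
+L6 (α=5/6) → [246073/1350, 61729/675, 22421/270]
→ [182, 91, 83]

(0,0) stack=L1,L2,L3,L4,L5,L6; from [0,0,0]:
L1 α=1/2: [66, 201/2, 137/2]
L2 α=3/4: [543/4, 1401/8, 671/8]
L3 α=2/5: [3197/20, 7259/40, 4781/40]
L4 α=1: [231, 26, 181]
L5 α=2/3: [193, 178, 581/3]
L6 α=5/7: [921/7, 521/7, 1852/21]
→ [132, 74, 88]

(1,3) stack=L1,L2,L3,L4,L5,L6; from [0,0,0]:
L1 α=1/5: [172/5, 2, 151/5]
L2 α=1/4: [333/10, 143/4, 973/20]
L3 α=2/7: [645/14, 2419/28, 1293/28]
L4 α=1/8: [811/16, 2803/32, 1585/32]
L5 α=1/3: [297/8, 1425/16, 1323/16]
L6 α=4/5: [1077/8, 5713/80, 13099/80]
rounded: [135, 71, 164]


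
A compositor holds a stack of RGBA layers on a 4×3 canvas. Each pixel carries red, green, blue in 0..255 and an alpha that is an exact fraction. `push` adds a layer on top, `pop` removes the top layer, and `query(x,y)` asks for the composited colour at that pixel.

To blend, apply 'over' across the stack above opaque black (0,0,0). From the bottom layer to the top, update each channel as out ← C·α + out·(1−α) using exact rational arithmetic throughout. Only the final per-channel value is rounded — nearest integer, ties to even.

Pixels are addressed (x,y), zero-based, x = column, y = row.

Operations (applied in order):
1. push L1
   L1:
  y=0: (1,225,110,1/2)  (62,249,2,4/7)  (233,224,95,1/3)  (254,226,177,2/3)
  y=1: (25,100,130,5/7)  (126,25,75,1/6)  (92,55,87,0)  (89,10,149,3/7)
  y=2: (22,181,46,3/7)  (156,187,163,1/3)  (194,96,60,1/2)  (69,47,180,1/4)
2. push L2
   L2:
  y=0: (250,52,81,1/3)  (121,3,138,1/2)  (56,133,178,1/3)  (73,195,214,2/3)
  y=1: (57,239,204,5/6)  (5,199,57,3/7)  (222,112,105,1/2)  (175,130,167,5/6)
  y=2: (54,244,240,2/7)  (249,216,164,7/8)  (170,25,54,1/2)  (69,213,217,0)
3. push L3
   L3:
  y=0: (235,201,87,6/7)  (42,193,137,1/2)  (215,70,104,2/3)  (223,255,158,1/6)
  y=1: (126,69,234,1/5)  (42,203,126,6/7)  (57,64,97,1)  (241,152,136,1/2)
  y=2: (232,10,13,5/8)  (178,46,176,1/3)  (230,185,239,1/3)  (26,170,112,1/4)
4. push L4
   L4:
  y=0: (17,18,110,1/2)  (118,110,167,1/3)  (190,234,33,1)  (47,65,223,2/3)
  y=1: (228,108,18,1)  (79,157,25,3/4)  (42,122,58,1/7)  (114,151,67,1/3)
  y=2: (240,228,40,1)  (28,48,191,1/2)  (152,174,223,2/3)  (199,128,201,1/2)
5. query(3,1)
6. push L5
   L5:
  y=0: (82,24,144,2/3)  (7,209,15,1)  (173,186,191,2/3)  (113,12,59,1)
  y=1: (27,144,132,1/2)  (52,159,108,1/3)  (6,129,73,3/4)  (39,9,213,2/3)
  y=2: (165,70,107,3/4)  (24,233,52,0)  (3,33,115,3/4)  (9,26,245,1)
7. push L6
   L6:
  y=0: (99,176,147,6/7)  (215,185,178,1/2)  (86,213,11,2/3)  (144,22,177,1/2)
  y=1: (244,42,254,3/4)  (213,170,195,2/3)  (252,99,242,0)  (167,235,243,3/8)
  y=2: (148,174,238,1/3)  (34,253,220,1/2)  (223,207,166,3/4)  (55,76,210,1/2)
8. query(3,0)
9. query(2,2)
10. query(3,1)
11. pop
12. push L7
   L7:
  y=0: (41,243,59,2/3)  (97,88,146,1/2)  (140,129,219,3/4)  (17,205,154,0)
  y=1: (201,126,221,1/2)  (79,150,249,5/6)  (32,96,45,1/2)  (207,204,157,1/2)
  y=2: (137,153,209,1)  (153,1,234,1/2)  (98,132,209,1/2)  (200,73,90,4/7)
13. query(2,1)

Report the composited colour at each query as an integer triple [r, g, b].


query (3,1) [L1,L2,L3,L4] — begin 0,0,0
L1 α=3/7: [267/7, 30/7, 447/7]
L2 α=5/6: [3196/21, 2290/21, 3146/21]
L3 α=1/2: [8257/42, 2741/21, 3001/21]
L4 α=1/3: [10651/63, 8653/63, 7409/63]
rounded: [169, 137, 118]

query (3,0) [L1,L2,L3,L4,L5,L6] — begin 0,0,0
+L1 (α=2/3) → [508/3, 452/3, 118]
+L2 (α=2/3) → [946/9, 1622/9, 182]
+L3 (α=1/6) → [6737/54, 10405/54, 178]
+L4 (α=2/3) → [11813/162, 17425/162, 208]
+L5 (α=1) → [113, 12, 59]
+L6 (α=1/2) → [257/2, 17, 118]
rounded: [128, 17, 118]

query (2,2) [L1,L2,L3,L4,L5,L6] — begin 0,0,0
after L1 α=1/2: [97, 48, 30]
after L2 α=1/2: [267/2, 73/2, 42]
after L3 α=1/3: [497/3, 86, 323/3]
after L4 α=2/3: [1409/9, 434/3, 1661/9]
after L5 α=3/4: [745/18, 731/12, 2383/18]
after L6 α=3/4: [12787/72, 8183/48, 11347/72]
= [178, 170, 158]

at x=3,y=1 over L1,L2,L3,L4,L5,L6:
+L1 (α=3/7) → [267/7, 30/7, 447/7]
+L2 (α=5/6) → [3196/21, 2290/21, 3146/21]
+L3 (α=1/2) → [8257/42, 2741/21, 3001/21]
+L4 (α=1/3) → [10651/63, 8653/63, 7409/63]
+L5 (α=2/3) → [15565/189, 9787/189, 34247/189]
+L6 (α=3/8) → [86257/756, 45545/378, 38627/189]
= [114, 120, 204]

query (2,1) [L1,L2,L3,L4,L5,L7] — begin 0,0,0
+L1 (α=0) → [0, 0, 0]
+L2 (α=1/2) → [111, 56, 105/2]
+L3 (α=1) → [57, 64, 97]
+L4 (α=1/7) → [384/7, 506/7, 640/7]
+L5 (α=3/4) → [255/14, 3215/28, 2173/28]
+L7 (α=1/2) → [703/28, 5903/56, 3433/56]
→ [25, 105, 61]


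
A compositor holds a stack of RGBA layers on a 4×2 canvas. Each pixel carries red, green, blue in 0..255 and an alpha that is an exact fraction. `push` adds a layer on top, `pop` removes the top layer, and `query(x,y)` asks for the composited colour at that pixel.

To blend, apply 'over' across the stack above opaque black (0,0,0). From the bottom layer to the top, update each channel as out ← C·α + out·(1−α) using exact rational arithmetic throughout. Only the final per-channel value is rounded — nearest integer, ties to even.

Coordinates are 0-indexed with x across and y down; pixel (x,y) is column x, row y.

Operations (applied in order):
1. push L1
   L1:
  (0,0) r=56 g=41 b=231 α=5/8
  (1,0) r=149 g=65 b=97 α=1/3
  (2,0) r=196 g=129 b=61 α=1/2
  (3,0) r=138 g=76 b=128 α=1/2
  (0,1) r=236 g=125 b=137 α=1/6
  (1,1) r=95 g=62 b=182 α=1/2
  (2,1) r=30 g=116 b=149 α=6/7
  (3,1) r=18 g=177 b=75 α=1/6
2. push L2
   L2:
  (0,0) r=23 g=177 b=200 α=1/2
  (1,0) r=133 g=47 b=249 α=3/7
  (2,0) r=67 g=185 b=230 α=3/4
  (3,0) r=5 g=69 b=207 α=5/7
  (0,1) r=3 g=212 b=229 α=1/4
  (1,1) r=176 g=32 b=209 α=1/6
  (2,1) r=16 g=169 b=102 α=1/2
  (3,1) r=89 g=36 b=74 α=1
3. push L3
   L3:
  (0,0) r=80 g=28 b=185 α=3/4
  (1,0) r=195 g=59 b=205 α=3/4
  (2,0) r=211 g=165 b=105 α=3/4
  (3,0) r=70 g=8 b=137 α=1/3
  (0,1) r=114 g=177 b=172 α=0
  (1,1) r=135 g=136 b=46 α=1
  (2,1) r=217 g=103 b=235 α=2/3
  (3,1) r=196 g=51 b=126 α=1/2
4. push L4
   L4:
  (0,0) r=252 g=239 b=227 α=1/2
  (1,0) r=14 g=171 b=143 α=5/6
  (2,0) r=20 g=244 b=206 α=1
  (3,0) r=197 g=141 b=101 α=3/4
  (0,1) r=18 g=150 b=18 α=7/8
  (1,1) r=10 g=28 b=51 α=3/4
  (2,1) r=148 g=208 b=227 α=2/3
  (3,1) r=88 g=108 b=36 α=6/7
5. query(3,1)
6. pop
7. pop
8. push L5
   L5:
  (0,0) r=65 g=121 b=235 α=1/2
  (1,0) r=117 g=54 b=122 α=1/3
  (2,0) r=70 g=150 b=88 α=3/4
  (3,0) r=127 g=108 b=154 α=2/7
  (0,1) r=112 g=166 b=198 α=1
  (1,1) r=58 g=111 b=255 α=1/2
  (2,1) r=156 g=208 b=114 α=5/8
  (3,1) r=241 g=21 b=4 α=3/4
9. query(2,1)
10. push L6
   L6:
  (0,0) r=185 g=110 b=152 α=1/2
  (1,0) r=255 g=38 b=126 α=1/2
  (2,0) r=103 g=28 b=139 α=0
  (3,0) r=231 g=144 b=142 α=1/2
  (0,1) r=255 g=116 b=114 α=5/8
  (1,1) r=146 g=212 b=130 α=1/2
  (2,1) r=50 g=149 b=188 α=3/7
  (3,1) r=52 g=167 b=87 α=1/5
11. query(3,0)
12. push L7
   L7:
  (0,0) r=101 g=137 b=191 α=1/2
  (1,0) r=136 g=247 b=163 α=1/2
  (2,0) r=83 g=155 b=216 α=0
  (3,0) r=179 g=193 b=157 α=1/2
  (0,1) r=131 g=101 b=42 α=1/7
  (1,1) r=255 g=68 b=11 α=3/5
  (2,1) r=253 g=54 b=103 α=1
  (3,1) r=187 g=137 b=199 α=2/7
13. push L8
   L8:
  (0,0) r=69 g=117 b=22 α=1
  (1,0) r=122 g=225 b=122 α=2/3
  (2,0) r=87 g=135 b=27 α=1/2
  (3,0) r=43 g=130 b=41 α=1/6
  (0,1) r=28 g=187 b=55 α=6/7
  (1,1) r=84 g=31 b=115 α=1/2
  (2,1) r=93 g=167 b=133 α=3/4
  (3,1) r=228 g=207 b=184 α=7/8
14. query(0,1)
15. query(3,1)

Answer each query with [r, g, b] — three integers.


(3,1) stack=L1,L2,L3,L4; from [0,0,0]:
L1 α=1/6: [3, 59/2, 25/2]
L2 α=1: [89, 36, 74]
L3 α=1/2: [285/2, 87/2, 100]
L4 α=6/7: [1341/14, 1383/14, 316/7]
= [96, 99, 45]

(2,1) stack=L1,L2,L5; from [0,0,0]:
after L1 α=6/7: [180/7, 696/7, 894/7]
after L2 α=1/2: [146/7, 1879/14, 804/7]
after L5 α=5/8: [2949/28, 20197/112, 3201/28]
rounded: [105, 180, 114]

at x=3,y=0 over L1,L2,L5,L6:
after L1 α=1/2: [69, 38, 64]
after L2 α=5/7: [163/7, 421/7, 1163/7]
after L5 α=2/7: [2593/49, 3617/49, 7971/49]
after L6 α=1/2: [6956/49, 10673/98, 14929/98]
→ [142, 109, 152]

at x=0,y=1 over L1,L2,L5,L6,L7,L8:
L1 α=1/6: [118/3, 125/6, 137/6]
L2 α=1/4: [121/4, 549/8, 595/8]
L5 α=1: [112, 166, 198]
L6 α=5/8: [1611/8, 539/4, 291/2]
L7 α=1/7: [5357/28, 1819/14, 915/7]
L8 α=6/7: [10061/196, 17527/98, 3225/49]
rounded: [51, 179, 66]

(3,1) stack=L1,L2,L5,L6,L7,L8; from [0,0,0]:
after L1 α=1/6: [3, 59/2, 25/2]
after L2 α=1: [89, 36, 74]
after L5 α=3/4: [203, 99/4, 43/2]
after L6 α=1/5: [864/5, 266/5, 173/5]
after L7 α=2/7: [1238/7, 540/7, 571/7]
after L8 α=7/8: [6205/28, 10683/56, 9587/56]
→ [222, 191, 171]


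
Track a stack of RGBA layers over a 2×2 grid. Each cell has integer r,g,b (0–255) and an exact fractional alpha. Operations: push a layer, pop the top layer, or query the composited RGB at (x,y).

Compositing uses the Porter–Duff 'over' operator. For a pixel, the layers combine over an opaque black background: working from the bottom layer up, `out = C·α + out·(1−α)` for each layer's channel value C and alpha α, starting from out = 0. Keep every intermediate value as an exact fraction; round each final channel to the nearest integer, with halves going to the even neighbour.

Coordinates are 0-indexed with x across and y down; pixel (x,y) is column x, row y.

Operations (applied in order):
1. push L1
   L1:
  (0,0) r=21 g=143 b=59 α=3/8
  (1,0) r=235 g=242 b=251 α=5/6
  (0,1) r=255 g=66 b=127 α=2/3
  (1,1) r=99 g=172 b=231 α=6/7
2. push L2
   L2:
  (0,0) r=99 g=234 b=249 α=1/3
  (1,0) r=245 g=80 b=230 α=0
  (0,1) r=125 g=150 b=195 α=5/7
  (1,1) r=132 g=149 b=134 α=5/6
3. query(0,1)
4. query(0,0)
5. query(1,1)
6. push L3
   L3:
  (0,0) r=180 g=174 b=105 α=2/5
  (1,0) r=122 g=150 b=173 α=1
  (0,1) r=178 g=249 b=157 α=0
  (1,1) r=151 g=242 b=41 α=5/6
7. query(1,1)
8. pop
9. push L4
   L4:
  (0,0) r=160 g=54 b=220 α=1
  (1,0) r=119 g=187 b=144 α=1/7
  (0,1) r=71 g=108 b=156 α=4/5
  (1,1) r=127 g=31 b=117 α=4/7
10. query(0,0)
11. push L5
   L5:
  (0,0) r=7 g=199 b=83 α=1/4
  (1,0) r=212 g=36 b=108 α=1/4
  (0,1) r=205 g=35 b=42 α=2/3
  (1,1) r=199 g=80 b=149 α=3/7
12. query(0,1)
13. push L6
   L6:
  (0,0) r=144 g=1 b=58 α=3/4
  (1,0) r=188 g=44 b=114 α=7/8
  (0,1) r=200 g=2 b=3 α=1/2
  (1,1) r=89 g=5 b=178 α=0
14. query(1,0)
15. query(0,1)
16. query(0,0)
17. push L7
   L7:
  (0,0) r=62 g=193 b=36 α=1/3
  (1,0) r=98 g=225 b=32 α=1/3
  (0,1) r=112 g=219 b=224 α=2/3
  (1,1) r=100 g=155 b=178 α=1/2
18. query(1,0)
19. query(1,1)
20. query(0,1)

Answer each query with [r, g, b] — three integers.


query (0,1) [L1,L2] — begin 0,0,0
+L1 (α=2/3) → [170, 44, 254/3]
+L2 (α=5/7) → [965/7, 838/7, 3433/21]
rounded: [138, 120, 163]

at x=0,y=0 over L1,L2:
after L1 α=3/8: [63/8, 429/8, 177/8]
after L2 α=1/3: [153/4, 455/4, 391/4]
= [38, 114, 98]

(1,1) stack=L1,L2; from [0,0,0]:
after L1 α=6/7: [594/7, 1032/7, 198]
after L2 α=5/6: [869/7, 6247/42, 434/3]
→ [124, 149, 145]

query (1,1) [L1,L2,L3] — begin 0,0,0
+L1 (α=6/7) → [594/7, 1032/7, 198]
+L2 (α=5/6) → [869/7, 6247/42, 434/3]
+L3 (α=5/6) → [3077/21, 57067/252, 1049/18]
rounded: [147, 226, 58]

(0,0) stack=L1,L2,L4; from [0,0,0]:
+L1 (α=3/8) → [63/8, 429/8, 177/8]
+L2 (α=1/3) → [153/4, 455/4, 391/4]
+L4 (α=1) → [160, 54, 220]
= [160, 54, 220]

query (0,1) [L1,L2,L4,L5] — begin 0,0,0
L1 α=2/3: [170, 44, 254/3]
L2 α=5/7: [965/7, 838/7, 3433/21]
L4 α=4/5: [2953/35, 3862/35, 16537/105]
L5 α=2/3: [17303/105, 2104/35, 25357/315]
= [165, 60, 80]

query (1,0) [L1,L2,L4,L5,L6] — begin 0,0,0
+L1 (α=5/6) → [1175/6, 605/3, 1255/6]
+L2 (α=0) → [1175/6, 605/3, 1255/6]
+L4 (α=1/7) → [1294/7, 1397/7, 1399/7]
+L5 (α=1/4) → [2683/14, 4443/28, 4953/28]
+L6 (α=7/8) → [21107/112, 13067/224, 27297/224]
= [188, 58, 122]

(0,1) stack=L1,L2,L4,L5,L6; from [0,0,0]:
after L1 α=2/3: [170, 44, 254/3]
after L2 α=5/7: [965/7, 838/7, 3433/21]
after L4 α=4/5: [2953/35, 3862/35, 16537/105]
after L5 α=2/3: [17303/105, 2104/35, 25357/315]
after L6 α=1/2: [38303/210, 1087/35, 13151/315]
rounded: [182, 31, 42]

query (0,0) [L1,L2,L4,L5,L6] — begin 0,0,0
+L1 (α=3/8) → [63/8, 429/8, 177/8]
+L2 (α=1/3) → [153/4, 455/4, 391/4]
+L4 (α=1) → [160, 54, 220]
+L5 (α=1/4) → [487/4, 361/4, 743/4]
+L6 (α=3/4) → [2215/16, 373/16, 1439/16]
rounded: [138, 23, 90]

(1,0) stack=L1,L2,L4,L5,L6,L7; from [0,0,0]:
after L1 α=5/6: [1175/6, 605/3, 1255/6]
after L2 α=0: [1175/6, 605/3, 1255/6]
after L4 α=1/7: [1294/7, 1397/7, 1399/7]
after L5 α=1/4: [2683/14, 4443/28, 4953/28]
after L6 α=7/8: [21107/112, 13067/224, 27297/224]
after L7 α=1/3: [8865/56, 38267/336, 30881/336]
rounded: [158, 114, 92]

at x=1,y=1 over L1,L2,L4,L5,L6,L7:
+L1 (α=6/7) → [594/7, 1032/7, 198]
+L2 (α=5/6) → [869/7, 6247/42, 434/3]
+L4 (α=4/7) → [6163/49, 7983/98, 902/7]
+L5 (α=3/7) → [53905/343, 27726/343, 6737/49]
+L6 (α=0) → [53905/343, 27726/343, 6737/49]
+L7 (α=1/2) → [88205/686, 80891/686, 15459/98]
rounded: [129, 118, 158]

at x=0,y=1 over L1,L2,L4,L5,L6,L7:
+L1 (α=2/3) → [170, 44, 254/3]
+L2 (α=5/7) → [965/7, 838/7, 3433/21]
+L4 (α=4/5) → [2953/35, 3862/35, 16537/105]
+L5 (α=2/3) → [17303/105, 2104/35, 25357/315]
+L6 (α=1/2) → [38303/210, 1087/35, 13151/315]
+L7 (α=2/3) → [85343/630, 16417/105, 154271/945]
→ [135, 156, 163]


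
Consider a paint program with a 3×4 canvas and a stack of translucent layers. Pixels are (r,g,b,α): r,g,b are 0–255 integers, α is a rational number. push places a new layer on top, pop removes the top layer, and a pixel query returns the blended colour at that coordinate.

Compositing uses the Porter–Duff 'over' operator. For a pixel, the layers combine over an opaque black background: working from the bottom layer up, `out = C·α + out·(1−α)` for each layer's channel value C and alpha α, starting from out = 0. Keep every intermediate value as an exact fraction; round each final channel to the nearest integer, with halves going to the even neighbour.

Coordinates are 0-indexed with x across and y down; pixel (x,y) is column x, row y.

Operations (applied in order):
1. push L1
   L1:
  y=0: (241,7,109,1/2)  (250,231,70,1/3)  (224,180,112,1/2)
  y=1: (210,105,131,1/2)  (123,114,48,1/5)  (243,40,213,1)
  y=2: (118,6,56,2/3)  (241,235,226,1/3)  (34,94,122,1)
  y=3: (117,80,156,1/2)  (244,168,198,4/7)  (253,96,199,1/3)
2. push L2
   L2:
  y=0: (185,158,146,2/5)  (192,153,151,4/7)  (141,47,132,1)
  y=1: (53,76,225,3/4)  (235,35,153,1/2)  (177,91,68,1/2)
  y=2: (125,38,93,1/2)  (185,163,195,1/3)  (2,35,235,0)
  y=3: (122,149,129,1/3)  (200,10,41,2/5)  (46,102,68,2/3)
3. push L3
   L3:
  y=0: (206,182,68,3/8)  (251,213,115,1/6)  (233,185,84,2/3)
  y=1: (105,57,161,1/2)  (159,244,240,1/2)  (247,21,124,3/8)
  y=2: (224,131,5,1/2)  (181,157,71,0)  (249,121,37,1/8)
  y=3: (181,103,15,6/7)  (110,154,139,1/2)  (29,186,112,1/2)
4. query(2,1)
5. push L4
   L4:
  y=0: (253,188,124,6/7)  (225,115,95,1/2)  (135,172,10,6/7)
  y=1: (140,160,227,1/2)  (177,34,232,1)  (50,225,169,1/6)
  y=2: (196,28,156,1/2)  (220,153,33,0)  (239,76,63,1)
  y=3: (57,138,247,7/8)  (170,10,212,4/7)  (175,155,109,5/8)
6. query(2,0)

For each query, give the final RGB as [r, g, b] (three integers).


(2,1) stack=L1,L2,L3; from [0,0,0]:
L1 α=1: [243, 40, 213]
L2 α=1/2: [210, 131/2, 281/2]
L3 α=3/8: [1791/8, 781/16, 2149/16]
= [224, 49, 134]

query (2,0) [L1,L2,L3,L4] — begin 0,0,0
+L1 (α=1/2) → [112, 90, 56]
+L2 (α=1) → [141, 47, 132]
+L3 (α=2/3) → [607/3, 139, 100]
+L4 (α=6/7) → [3037/21, 1171/7, 160/7]
→ [145, 167, 23]


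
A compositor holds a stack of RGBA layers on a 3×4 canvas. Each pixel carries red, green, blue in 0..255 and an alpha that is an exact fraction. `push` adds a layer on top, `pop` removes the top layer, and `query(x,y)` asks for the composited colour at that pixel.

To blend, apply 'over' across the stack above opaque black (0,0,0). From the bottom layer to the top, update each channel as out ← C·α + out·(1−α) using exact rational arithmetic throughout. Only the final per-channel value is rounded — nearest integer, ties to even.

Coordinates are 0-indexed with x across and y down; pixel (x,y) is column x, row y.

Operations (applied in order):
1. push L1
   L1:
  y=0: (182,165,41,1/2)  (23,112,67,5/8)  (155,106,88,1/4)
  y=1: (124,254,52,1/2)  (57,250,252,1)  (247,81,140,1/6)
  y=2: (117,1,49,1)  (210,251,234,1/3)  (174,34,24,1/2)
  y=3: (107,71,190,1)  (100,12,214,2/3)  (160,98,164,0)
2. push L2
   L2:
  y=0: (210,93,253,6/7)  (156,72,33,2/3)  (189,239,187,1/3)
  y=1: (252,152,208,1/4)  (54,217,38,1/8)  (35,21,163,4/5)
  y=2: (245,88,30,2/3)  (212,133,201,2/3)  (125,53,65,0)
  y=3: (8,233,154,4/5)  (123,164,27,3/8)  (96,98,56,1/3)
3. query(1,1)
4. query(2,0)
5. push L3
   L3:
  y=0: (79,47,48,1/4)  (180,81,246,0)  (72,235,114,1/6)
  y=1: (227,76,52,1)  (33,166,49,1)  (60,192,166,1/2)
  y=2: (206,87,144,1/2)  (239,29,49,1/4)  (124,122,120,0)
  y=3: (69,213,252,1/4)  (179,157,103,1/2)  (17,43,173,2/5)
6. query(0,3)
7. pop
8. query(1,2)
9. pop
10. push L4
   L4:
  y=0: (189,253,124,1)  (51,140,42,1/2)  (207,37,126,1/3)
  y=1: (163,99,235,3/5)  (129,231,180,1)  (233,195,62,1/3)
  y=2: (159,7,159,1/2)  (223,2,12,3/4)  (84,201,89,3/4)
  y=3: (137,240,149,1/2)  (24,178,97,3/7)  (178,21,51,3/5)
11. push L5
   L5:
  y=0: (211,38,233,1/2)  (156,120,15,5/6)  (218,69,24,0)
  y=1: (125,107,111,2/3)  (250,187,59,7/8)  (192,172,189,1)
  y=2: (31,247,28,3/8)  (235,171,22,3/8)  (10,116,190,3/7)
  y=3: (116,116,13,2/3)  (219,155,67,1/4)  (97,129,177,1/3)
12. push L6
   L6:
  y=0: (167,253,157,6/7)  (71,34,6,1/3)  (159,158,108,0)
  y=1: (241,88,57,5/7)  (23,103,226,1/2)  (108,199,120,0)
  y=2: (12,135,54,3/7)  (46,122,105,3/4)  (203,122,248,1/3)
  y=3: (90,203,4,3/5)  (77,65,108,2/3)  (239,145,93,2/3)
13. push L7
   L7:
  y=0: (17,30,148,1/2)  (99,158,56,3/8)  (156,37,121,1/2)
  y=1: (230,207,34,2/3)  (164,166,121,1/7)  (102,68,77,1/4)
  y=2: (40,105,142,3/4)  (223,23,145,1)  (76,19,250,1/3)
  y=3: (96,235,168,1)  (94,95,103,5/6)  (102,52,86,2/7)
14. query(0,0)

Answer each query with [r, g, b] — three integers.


at x=1,y=1 over L1,L2:
+L1 (α=1) → [57, 250, 252]
+L2 (α=1/8) → [453/8, 1967/8, 901/4]
rounded: [57, 246, 225]

(2,0) stack=L1,L2; from [0,0,0]:
after L1 α=1/4: [155/4, 53/2, 22]
after L2 α=1/3: [533/6, 292/3, 77]
= [89, 97, 77]

query (0,3) [L1,L2,L3] — begin 0,0,0
+L1 (α=1) → [107, 71, 190]
+L2 (α=4/5) → [139/5, 1003/5, 806/5]
+L3 (α=1/4) → [381/10, 2037/10, 1839/10]
= [38, 204, 184]

at x=1,y=2 over L1,L2:
after L1 α=1/3: [70, 251/3, 78]
after L2 α=2/3: [494/3, 1049/9, 160]
= [165, 117, 160]

(0,0) stack=L1,L4,L5,L6,L7; from [0,0,0]:
L1 α=1/2: [91, 165/2, 41/2]
L4 α=1: [189, 253, 124]
L5 α=1/2: [200, 291/2, 357/2]
L6 α=6/7: [1202/7, 3327/14, 2241/14]
L7 α=1/2: [1321/14, 3747/28, 4313/28]
= [94, 134, 154]


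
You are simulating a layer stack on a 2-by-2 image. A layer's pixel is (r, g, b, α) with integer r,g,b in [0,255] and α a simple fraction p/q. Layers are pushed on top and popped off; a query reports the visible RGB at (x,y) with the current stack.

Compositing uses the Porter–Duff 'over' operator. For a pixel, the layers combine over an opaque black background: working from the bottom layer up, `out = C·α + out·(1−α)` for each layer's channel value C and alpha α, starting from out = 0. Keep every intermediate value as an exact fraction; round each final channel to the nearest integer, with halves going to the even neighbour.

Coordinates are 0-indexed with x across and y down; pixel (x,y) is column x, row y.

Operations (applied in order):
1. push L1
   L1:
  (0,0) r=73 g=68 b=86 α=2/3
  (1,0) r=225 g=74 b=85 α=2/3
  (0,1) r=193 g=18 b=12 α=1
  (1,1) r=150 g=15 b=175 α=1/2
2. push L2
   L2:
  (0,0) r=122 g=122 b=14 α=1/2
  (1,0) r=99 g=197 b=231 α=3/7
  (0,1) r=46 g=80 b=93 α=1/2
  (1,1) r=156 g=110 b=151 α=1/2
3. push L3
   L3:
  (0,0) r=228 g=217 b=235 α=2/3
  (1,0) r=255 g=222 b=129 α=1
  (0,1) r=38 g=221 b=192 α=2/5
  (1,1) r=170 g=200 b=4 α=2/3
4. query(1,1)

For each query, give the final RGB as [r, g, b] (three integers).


at x=1,y=1 over L1,L2,L3:
+L1 (α=1/2) → [75, 15/2, 175/2]
+L2 (α=1/2) → [231/2, 235/4, 477/4]
+L3 (α=2/3) → [911/6, 1835/12, 509/12]
→ [152, 153, 42]


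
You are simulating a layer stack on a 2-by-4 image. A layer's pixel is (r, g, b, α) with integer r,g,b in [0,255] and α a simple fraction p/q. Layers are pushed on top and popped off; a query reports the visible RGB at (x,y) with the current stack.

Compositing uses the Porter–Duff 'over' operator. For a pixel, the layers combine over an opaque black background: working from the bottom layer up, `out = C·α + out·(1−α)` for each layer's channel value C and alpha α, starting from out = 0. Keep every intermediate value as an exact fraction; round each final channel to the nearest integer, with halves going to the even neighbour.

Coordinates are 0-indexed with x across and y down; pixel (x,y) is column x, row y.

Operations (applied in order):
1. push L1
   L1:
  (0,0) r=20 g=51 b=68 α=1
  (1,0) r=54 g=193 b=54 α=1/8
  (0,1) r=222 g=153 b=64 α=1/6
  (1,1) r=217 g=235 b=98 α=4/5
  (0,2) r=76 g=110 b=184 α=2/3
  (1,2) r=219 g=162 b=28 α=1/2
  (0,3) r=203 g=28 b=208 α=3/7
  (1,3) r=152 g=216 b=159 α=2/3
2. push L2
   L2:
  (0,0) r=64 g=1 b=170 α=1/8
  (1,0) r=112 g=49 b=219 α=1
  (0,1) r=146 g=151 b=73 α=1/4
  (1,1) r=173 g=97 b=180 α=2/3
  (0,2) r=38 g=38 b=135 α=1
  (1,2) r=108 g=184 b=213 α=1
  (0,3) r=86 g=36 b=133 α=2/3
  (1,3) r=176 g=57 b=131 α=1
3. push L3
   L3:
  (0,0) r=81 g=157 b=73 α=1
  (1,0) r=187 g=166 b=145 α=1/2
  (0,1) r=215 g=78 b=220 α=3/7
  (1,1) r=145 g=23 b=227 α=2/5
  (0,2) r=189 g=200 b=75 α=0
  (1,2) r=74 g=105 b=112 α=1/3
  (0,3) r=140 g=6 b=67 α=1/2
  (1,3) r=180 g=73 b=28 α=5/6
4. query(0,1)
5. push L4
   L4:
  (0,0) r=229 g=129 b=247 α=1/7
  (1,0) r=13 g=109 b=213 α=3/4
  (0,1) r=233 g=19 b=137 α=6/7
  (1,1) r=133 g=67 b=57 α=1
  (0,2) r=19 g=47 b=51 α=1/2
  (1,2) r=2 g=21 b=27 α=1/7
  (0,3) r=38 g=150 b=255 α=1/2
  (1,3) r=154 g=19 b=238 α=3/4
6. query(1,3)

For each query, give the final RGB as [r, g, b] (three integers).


(0,1) stack=L1,L2,L3; from [0,0,0]:
L1 α=1/6: [37, 51/2, 32/3]
L2 α=1/4: [257/4, 455/8, 105/4]
L3 α=3/7: [902/7, 923/14, 765/7]
rounded: [129, 66, 109]

at x=1,y=3 over L1,L2,L3,L4:
+L1 (α=2/3) → [304/3, 144, 106]
+L2 (α=1) → [176, 57, 131]
+L3 (α=5/6) → [538/3, 211/3, 271/6]
+L4 (α=3/4) → [481/3, 191/6, 4555/24]
→ [160, 32, 190]


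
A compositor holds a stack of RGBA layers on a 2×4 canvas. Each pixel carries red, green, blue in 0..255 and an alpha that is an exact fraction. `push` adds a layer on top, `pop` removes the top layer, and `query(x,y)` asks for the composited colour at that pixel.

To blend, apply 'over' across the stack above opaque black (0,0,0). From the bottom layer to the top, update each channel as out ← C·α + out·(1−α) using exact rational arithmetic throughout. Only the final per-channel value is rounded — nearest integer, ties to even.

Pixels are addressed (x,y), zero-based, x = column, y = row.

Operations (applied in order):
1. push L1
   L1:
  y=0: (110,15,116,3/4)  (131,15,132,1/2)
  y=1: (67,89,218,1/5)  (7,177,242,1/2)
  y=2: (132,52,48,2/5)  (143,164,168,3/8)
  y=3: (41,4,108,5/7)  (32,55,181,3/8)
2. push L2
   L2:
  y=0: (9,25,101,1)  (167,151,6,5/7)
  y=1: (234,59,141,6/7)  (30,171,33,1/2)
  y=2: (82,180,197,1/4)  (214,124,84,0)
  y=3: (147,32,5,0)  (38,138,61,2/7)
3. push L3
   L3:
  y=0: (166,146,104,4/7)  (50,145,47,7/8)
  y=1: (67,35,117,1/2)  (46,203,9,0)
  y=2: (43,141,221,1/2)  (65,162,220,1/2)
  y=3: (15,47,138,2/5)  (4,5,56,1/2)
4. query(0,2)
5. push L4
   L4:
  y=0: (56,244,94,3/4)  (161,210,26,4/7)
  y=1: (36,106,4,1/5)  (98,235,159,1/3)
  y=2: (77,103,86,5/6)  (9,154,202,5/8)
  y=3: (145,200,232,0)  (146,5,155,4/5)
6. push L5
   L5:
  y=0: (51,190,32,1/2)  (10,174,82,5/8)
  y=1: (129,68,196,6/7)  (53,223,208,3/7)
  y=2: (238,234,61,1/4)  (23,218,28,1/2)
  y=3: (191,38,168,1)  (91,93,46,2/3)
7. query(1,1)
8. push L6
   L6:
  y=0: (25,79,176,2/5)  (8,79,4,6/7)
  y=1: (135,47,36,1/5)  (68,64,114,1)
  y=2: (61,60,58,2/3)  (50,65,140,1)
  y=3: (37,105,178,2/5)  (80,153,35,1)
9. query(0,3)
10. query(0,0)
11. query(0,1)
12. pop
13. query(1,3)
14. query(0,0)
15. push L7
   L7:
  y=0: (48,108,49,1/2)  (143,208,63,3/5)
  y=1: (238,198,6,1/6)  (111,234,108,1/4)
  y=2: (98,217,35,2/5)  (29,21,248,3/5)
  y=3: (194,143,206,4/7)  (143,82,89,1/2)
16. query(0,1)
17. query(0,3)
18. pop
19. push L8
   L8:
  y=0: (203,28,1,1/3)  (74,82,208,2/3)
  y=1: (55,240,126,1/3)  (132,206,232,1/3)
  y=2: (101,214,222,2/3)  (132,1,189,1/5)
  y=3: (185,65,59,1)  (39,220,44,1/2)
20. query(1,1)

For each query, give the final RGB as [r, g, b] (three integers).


(0,2) stack=L1,L2,L3; from [0,0,0]:
+L1 (α=2/5) → [264/5, 104/5, 96/5]
+L2 (α=1/4) → [601/10, 303/5, 1273/20]
+L3 (α=1/2) → [1031/20, 504/5, 5693/40]
= [52, 101, 142]

(1,1) stack=L1,L2,L3,L4,L5; from [0,0,0]:
+L1 (α=1/2) → [7/2, 177/2, 121]
+L2 (α=1/2) → [67/4, 519/4, 77]
+L3 (α=0) → [67/4, 519/4, 77]
+L4 (α=1/3) → [263/6, 989/6, 313/3]
+L5 (α=3/7) → [1003/21, 3985/21, 3124/21]
→ [48, 190, 149]

(0,3) stack=L1,L2,L3,L4,L5,L6; from [0,0,0]:
after L1 α=5/7: [205/7, 20/7, 540/7]
after L2 α=0: [205/7, 20/7, 540/7]
after L3 α=2/5: [165/7, 718/35, 3552/35]
after L4 α=0: [165/7, 718/35, 3552/35]
after L5 α=1: [191, 38, 168]
after L6 α=2/5: [647/5, 324/5, 172]
= [129, 65, 172]

(0,0) stack=L1,L2,L3,L4,L5,L6; from [0,0,0]:
+L1 (α=3/4) → [165/2, 45/4, 87]
+L2 (α=1) → [9, 25, 101]
+L3 (α=4/7) → [691/7, 659/7, 719/7]
+L4 (α=3/4) → [1867/28, 5783/28, 2693/28]
+L5 (α=1/2) → [3295/56, 11103/56, 3589/56]
+L6 (α=2/5) → [2537/56, 42157/280, 30479/280]
= [45, 151, 109]

query (0,1) [L1,L2,L3,L4,L5,L6] — begin 0,0,0
+L1 (α=1/5) → [67/5, 89/5, 218/5]
+L2 (α=6/7) → [7087/35, 1859/35, 4448/35]
+L3 (α=1/2) → [4716/35, 1542/35, 8543/70]
+L4 (α=1/5) → [20124/175, 9878/175, 17226/175]
+L5 (α=6/7) → [155574/1225, 81278/1225, 223026/1225]
+L6 (α=1/5) → [787671/6125, 382687/6125, 936204/6125]
→ [129, 62, 153]

query (1,3) [L1,L2,L3,L4,L5] — begin 0,0,0
+L1 (α=3/8) → [12, 165/8, 543/8]
+L2 (α=2/7) → [136/7, 3033/56, 3691/56]
+L3 (α=1/2) → [82/7, 3313/112, 6827/112]
+L4 (α=4/5) → [834/7, 5553/560, 76267/560]
+L5 (α=2/3) → [2108/21, 36571/560, 127787/1680]
= [100, 65, 76]

at x=0,y=0 over L1,L2,L3,L4,L5:
after L1 α=3/4: [165/2, 45/4, 87]
after L2 α=1: [9, 25, 101]
after L3 α=4/7: [691/7, 659/7, 719/7]
after L4 α=3/4: [1867/28, 5783/28, 2693/28]
after L5 α=1/2: [3295/56, 11103/56, 3589/56]
rounded: [59, 198, 64]

query (0,1) [L1,L2,L3,L4,L5,L7] — begin 0,0,0
+L1 (α=1/5) → [67/5, 89/5, 218/5]
+L2 (α=6/7) → [7087/35, 1859/35, 4448/35]
+L3 (α=1/2) → [4716/35, 1542/35, 8543/70]
+L4 (α=1/5) → [20124/175, 9878/175, 17226/175]
+L5 (α=6/7) → [155574/1225, 81278/1225, 223026/1225]
+L7 (α=1/6) → [106942/735, 64894/735, 37416/245]
rounded: [145, 88, 153]

(0,3) stack=L1,L2,L3,L4,L5,L7; from [0,0,0]:
+L1 (α=5/7) → [205/7, 20/7, 540/7]
+L2 (α=0) → [205/7, 20/7, 540/7]
+L3 (α=2/5) → [165/7, 718/35, 3552/35]
+L4 (α=0) → [165/7, 718/35, 3552/35]
+L5 (α=1) → [191, 38, 168]
+L7 (α=4/7) → [1349/7, 98, 1328/7]
= [193, 98, 190]

query (1,1) [L1,L2,L3,L4,L5,L8] — begin 0,0,0
L1 α=1/2: [7/2, 177/2, 121]
L2 α=1/2: [67/4, 519/4, 77]
L3 α=0: [67/4, 519/4, 77]
L4 α=1/3: [263/6, 989/6, 313/3]
L5 α=3/7: [1003/21, 3985/21, 3124/21]
L8 α=1/3: [4778/63, 12296/63, 11120/63]
= [76, 195, 177]


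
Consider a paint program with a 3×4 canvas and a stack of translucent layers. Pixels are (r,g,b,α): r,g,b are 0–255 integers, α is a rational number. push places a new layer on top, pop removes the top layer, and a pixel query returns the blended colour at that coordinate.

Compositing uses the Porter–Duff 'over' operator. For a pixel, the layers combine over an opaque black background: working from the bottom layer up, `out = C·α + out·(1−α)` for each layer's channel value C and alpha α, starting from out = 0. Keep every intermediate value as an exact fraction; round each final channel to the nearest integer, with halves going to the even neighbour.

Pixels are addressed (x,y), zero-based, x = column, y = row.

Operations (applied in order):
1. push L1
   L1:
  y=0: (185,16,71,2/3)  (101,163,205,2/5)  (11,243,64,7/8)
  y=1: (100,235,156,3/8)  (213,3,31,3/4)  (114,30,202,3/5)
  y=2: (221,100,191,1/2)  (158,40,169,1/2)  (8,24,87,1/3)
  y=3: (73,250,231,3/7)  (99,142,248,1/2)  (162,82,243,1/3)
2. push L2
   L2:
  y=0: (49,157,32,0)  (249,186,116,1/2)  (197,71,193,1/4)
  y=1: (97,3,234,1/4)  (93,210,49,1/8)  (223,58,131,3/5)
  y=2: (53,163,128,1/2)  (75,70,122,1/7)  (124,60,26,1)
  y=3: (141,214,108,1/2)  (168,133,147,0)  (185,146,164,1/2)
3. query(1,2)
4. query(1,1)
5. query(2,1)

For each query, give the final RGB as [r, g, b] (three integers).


query (1,2) [L1,L2] — begin 0,0,0
L1 α=1/2: [79, 20, 169/2]
L2 α=1/7: [549/7, 190/7, 629/7]
→ [78, 27, 90]

query (1,1) [L1,L2] — begin 0,0,0
+L1 (α=3/4) → [639/4, 9/4, 93/4]
+L2 (α=1/8) → [4845/32, 903/32, 847/32]
→ [151, 28, 26]

query (2,1) [L1,L2] — begin 0,0,0
+L1 (α=3/5) → [342/5, 18, 606/5]
+L2 (α=3/5) → [4029/25, 42, 3177/25]
rounded: [161, 42, 127]


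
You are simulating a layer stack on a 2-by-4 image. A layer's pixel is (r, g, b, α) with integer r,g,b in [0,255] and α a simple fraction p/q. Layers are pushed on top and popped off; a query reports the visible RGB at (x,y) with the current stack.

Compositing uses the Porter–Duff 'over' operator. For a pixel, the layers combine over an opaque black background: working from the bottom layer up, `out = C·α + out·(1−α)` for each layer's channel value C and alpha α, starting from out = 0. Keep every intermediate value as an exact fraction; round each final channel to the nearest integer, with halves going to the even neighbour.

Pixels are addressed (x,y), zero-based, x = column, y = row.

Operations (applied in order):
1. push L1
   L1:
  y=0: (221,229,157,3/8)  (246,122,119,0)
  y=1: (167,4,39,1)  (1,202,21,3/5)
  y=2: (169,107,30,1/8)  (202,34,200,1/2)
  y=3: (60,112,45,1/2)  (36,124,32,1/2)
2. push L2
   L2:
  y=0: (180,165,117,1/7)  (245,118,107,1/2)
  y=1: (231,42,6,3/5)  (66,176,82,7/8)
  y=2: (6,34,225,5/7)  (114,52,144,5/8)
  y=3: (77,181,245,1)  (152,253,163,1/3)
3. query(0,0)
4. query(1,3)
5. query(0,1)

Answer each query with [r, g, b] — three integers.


(0,0) stack=L1,L2; from [0,0,0]:
L1 α=3/8: [663/8, 687/8, 471/8]
L2 α=1/7: [387/4, 2721/28, 1881/28]
= [97, 97, 67]

query (1,3) [L1,L2] — begin 0,0,0
after L1 α=1/2: [18, 62, 16]
after L2 α=1/3: [188/3, 377/3, 65]
→ [63, 126, 65]

at x=0,y=1 over L1,L2:
L1 α=1: [167, 4, 39]
L2 α=3/5: [1027/5, 134/5, 96/5]
rounded: [205, 27, 19]


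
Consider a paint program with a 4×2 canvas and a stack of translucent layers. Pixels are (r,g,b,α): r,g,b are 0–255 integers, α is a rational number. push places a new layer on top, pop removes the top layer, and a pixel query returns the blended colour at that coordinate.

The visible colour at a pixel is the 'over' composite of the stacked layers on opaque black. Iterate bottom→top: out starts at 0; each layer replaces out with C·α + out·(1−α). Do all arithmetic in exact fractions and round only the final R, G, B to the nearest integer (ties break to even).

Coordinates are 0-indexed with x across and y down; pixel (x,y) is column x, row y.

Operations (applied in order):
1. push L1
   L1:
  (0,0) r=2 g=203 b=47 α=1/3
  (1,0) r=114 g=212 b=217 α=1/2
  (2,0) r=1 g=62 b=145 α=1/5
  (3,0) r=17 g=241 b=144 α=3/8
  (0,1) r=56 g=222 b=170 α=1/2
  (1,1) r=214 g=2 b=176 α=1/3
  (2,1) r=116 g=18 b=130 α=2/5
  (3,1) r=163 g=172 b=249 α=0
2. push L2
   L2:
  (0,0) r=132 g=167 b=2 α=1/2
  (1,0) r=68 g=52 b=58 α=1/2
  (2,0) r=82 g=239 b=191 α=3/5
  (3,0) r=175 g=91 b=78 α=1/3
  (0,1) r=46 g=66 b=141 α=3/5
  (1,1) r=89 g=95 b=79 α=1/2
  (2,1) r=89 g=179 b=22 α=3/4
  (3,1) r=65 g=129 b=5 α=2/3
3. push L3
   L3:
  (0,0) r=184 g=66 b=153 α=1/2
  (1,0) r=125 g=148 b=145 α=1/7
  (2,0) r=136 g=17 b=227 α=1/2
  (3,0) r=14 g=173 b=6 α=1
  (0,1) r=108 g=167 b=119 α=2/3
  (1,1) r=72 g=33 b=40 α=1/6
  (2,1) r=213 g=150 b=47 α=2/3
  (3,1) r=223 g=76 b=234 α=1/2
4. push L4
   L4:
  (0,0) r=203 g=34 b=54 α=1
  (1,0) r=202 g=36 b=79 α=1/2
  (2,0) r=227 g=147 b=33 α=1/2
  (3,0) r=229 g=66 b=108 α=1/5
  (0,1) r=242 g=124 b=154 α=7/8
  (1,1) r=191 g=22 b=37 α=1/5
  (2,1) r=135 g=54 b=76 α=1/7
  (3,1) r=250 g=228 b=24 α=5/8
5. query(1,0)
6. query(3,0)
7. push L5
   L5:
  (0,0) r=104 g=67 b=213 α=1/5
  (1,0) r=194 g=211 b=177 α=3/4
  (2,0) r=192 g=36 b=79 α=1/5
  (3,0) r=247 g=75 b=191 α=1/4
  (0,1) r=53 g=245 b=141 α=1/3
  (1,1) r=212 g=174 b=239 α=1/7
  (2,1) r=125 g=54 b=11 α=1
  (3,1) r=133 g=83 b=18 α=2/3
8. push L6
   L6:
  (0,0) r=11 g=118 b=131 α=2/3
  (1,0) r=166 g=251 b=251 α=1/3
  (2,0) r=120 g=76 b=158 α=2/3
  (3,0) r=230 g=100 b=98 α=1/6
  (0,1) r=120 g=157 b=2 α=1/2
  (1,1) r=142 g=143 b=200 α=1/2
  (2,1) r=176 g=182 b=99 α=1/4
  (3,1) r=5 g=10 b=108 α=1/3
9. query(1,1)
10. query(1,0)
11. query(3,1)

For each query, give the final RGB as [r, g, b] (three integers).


(1,0) stack=L1,L2,L3,L4; from [0,0,0]:
after L1 α=1/2: [57, 106, 217/2]
after L2 α=1/2: [125/2, 79, 333/4]
after L3 α=1/7: [500/7, 622/7, 1289/14]
after L4 α=1/2: [957/7, 437/7, 2395/28]
= [137, 62, 86]

(3,0) stack=L1,L2,L3,L4; from [0,0,0]:
after L1 α=3/8: [51/8, 723/8, 54]
after L2 α=1/3: [751/12, 1087/12, 62]
after L3 α=1: [14, 173, 6]
after L4 α=1/5: [57, 758/5, 132/5]
= [57, 152, 26]

at x=1,y=1 over L1,L2,L3,L4,L5,L6:
L1 α=1/3: [214/3, 2/3, 176/3]
L2 α=1/2: [481/6, 287/6, 413/6]
L3 α=1/6: [2837/36, 1633/36, 2305/36]
L4 α=1/5: [4556/45, 1831/45, 2638/45]
L5 α=1/7: [1756/15, 896/15, 8861/105]
L6 α=1/2: [1943/15, 3041/30, 29861/210]
rounded: [130, 101, 142]

at x=1,y=0 over L1,L2,L3,L4,L5,L6:
after L1 α=1/2: [57, 106, 217/2]
after L2 α=1/2: [125/2, 79, 333/4]
after L3 α=1/7: [500/7, 622/7, 1289/14]
after L4 α=1/2: [957/7, 437/7, 2395/28]
after L5 α=3/4: [5031/28, 1217/7, 17263/112]
after L6 α=1/3: [7355/42, 1397/7, 31319/168]
→ [175, 200, 186]

query (3,1) [L1,L2,L3,L4,L5,L6] — begin 0,0,0
after L1 α=0: [0, 0, 0]
after L2 α=2/3: [130/3, 86, 10/3]
after L3 α=1/2: [799/6, 81, 356/3]
after L4 α=5/8: [3299/16, 1383/8, 119/2]
after L5 α=2/3: [7555/48, 2711/24, 191/6]
after L6 α=1/3: [7675/72, 2831/36, 515/9]
= [107, 79, 57]
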